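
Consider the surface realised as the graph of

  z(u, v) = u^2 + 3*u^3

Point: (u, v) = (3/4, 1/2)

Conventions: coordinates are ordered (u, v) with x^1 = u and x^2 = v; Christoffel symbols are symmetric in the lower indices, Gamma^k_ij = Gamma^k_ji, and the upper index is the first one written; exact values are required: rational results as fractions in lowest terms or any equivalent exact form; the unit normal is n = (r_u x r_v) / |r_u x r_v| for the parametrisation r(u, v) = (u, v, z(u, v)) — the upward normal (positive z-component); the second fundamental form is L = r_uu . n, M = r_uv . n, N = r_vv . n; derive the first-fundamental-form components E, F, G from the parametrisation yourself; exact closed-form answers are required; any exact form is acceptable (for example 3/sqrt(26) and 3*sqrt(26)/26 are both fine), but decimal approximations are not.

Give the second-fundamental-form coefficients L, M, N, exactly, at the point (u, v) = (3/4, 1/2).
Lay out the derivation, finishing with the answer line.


z_u = 105/16, z_v = 0, z_uu = 31/2, z_uv = 0, z_vv = 0
E = 11281/256, F = 0, G = 1; answer radicand W^2 = 11281/256
unnormalised second-form numerators: l = 31/2, m = 0, n = 0; L = l/sqrt(11281/256), and similarly M = m/sqrt(W^2), N = n/sqrt(W^2)

Answer: L = 248*sqrt(11281)/11281, M = 0, N = 0


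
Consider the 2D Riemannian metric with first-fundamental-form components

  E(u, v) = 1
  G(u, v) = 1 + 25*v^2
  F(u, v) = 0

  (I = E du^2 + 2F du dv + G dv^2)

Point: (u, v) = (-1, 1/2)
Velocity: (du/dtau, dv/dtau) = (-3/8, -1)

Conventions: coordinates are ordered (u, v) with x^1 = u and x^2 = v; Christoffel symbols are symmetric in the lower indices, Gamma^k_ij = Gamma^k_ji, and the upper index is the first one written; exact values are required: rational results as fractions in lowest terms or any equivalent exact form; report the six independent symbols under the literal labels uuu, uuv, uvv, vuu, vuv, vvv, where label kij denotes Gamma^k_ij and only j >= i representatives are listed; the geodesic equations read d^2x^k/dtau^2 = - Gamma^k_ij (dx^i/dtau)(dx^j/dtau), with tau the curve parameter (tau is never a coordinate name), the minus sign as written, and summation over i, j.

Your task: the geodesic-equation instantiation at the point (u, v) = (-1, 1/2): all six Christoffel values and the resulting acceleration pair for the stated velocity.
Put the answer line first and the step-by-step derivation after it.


Answer: Gamma_uuu = 0, Gamma_uuv = 0, Gamma_uvv = 0, Gamma_vuu = 0, Gamma_vuv = 0, Gamma_vvv = 50/29; accelerations (d^2u/dtau^2, d^2v/dtau^2) = (0, -50/29)

E = 1, F = 0, G = 29/4 at the point
E_u = 0, E_v = 0, F_u = 0, F_v = 0, G_u = 0, G_v = 25
EG - F^2 = 29/4;  g^inv = (4/29) * [[29/4, 0], [0, 1]]
first-kind symbols [ij,l] = (1/2)(d_i g_jl + d_j g_il - d_l g_ij): [uu,u] = E_u/2 = 0, [uu,v] = F_u - E_v/2 = 0, [uv,u] = E_v/2 = 0, [uv,v] = G_u/2 = 0, [vv,u] = F_v - G_u/2 = 0, [vv,v] = G_v/2 = 25/2
Gamma^u_ij = (G*[ij,u] - F*[ij,v])/(EG - F^2), Gamma^v_ij = (E*[ij,v] - F*[ij,u])/(EG - F^2)
Gamma_uuu = 0, Gamma_uuv = 0, Gamma_uvv = 0, Gamma_vuu = 0, Gamma_vuv = 0, Gamma_vvv = 50/29
d^2u/dtau^2 = -(Gamma_uuu*(-3/8)^2 + 2*Gamma_uuv*(-3/8)*(-1) + Gamma_uvv*(-1)^2) = 0
d^2v/dtau^2 = -(Gamma_vuu*(-3/8)^2 + 2*Gamma_vuv*(-3/8)*(-1) + Gamma_vvv*(-1)^2) = -50/29


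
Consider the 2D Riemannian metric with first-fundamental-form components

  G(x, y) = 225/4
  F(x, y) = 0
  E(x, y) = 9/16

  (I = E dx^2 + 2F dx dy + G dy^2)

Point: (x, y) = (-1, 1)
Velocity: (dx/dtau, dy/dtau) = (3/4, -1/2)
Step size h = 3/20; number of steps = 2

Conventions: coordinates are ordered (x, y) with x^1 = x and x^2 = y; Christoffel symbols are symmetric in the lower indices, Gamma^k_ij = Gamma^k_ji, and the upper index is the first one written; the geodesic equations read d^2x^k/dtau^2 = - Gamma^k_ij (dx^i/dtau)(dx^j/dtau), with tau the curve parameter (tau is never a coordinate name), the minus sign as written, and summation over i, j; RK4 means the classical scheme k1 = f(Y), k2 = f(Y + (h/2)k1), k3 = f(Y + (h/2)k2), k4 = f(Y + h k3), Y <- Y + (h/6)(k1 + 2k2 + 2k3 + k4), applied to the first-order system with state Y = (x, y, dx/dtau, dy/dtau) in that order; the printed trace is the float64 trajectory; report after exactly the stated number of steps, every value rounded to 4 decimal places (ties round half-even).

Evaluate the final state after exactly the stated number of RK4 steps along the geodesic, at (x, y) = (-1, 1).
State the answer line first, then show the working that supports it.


Answer: x = -0.7750, y = 0.8500, dx/dtau = 0.7500, dy/dtau = -0.5000

f(Y) = (dx/dtau, dy/dtau, -Gamma^x_ij Y'^i Y'^j, -Gamma^y_ij Y'^i Y'^j) with the Gammas evaluated at the stage position; h = 0.150000; intermediate values shown to 6 dp
step 0: x = -1.0000, y = 1.0000, dx/dtau = 0.7500, dy/dtau = -0.5000
step 1:
  k1: at (x, y) = (-1.000000, 1.000000), (dx/dtau, dy/dtau) = (0.750000, -0.500000); Gamma_xxx = 0.000000, Gamma_xxy = 0.000000, Gamma_xyy = 0.000000, Gamma_yxx = 0.000000, Gamma_yxy = 0.000000, Gamma_yyy = 0.000000; k1 = (0.750000, -0.500000, 0.000000, 0.000000)
  k2: at (x, y) = (-0.943750, 0.962500), (dx/dtau, dy/dtau) = (0.750000, -0.500000); Gamma_xxx = 0.000000, Gamma_xxy = 0.000000, Gamma_xyy = 0.000000, Gamma_yxx = 0.000000, Gamma_yxy = 0.000000, Gamma_yyy = 0.000000; k2 = (0.750000, -0.500000, 0.000000, 0.000000)
  k3: at (x, y) = (-0.943750, 0.962500), (dx/dtau, dy/dtau) = (0.750000, -0.500000); Gamma_xxx = 0.000000, Gamma_xxy = 0.000000, Gamma_xyy = 0.000000, Gamma_yxx = 0.000000, Gamma_yxy = 0.000000, Gamma_yyy = 0.000000; k3 = (0.750000, -0.500000, 0.000000, 0.000000)
  k4: at (x, y) = (-0.887500, 0.925000), (dx/dtau, dy/dtau) = (0.750000, -0.500000); Gamma_xxx = 0.000000, Gamma_xxy = 0.000000, Gamma_xyy = 0.000000, Gamma_yxx = 0.000000, Gamma_yxy = 0.000000, Gamma_yyy = 0.000000; k4 = (0.750000, -0.500000, 0.000000, 0.000000)
  Y <- Y + (h/6)(k1 + 2k2 + 2k3 + k4): x = -0.8875, y = 0.9250, dx/dtau = 0.7500, dy/dtau = -0.5000
step 2:
  k1: at (x, y) = (-0.887500, 0.925000), (dx/dtau, dy/dtau) = (0.750000, -0.500000); Gamma_xxx = 0.000000, Gamma_xxy = 0.000000, Gamma_xyy = 0.000000, Gamma_yxx = 0.000000, Gamma_yxy = 0.000000, Gamma_yyy = 0.000000; k1 = (0.750000, -0.500000, 0.000000, 0.000000)
  k2: at (x, y) = (-0.831250, 0.887500), (dx/dtau, dy/dtau) = (0.750000, -0.500000); Gamma_xxx = 0.000000, Gamma_xxy = 0.000000, Gamma_xyy = 0.000000, Gamma_yxx = 0.000000, Gamma_yxy = 0.000000, Gamma_yyy = 0.000000; k2 = (0.750000, -0.500000, 0.000000, 0.000000)
  k3: at (x, y) = (-0.831250, 0.887500), (dx/dtau, dy/dtau) = (0.750000, -0.500000); Gamma_xxx = 0.000000, Gamma_xxy = 0.000000, Gamma_xyy = 0.000000, Gamma_yxx = 0.000000, Gamma_yxy = 0.000000, Gamma_yyy = 0.000000; k3 = (0.750000, -0.500000, 0.000000, 0.000000)
  k4: at (x, y) = (-0.775000, 0.850000), (dx/dtau, dy/dtau) = (0.750000, -0.500000); Gamma_xxx = 0.000000, Gamma_xxy = 0.000000, Gamma_xyy = 0.000000, Gamma_yxx = 0.000000, Gamma_yxy = 0.000000, Gamma_yyy = 0.000000; k4 = (0.750000, -0.500000, 0.000000, 0.000000)
  Y <- Y + (h/6)(k1 + 2k2 + 2k3 + k4): x = -0.7750, y = 0.8500, dx/dtau = 0.7500, dy/dtau = -0.5000


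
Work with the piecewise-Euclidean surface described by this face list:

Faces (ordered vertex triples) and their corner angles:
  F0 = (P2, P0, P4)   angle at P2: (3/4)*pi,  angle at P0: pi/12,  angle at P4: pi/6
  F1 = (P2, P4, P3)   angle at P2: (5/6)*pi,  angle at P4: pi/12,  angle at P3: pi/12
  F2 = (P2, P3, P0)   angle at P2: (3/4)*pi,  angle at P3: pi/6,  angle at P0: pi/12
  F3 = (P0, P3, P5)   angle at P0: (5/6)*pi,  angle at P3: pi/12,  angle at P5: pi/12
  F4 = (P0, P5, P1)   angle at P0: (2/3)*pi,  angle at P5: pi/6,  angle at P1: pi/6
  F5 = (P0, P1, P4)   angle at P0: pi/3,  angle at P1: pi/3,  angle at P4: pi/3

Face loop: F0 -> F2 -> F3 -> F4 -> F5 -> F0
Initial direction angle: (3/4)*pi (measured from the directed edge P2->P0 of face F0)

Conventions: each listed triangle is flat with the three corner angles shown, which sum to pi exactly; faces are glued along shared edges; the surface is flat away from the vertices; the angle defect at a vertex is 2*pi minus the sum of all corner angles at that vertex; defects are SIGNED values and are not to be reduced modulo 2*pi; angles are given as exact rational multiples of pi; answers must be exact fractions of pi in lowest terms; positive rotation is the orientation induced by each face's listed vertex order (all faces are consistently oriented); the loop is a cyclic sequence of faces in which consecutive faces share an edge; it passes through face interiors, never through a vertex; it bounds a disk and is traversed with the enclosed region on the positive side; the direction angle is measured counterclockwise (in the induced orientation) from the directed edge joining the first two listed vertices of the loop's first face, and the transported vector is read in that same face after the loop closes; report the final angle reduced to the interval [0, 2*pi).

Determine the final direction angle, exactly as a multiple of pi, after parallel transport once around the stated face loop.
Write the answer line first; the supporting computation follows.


Answer: final direction angle = (3/4)*pi

enclosed vertex P0: corner angles sum to 2*pi, defect = 2*pi - 2*pi = 0
the final direction is the initial angle plus the enclosed defects, taken mod 2*pi in the induced orientation
final angle = (3/4)*pi + 0 = (3/4)*pi (mod 2*pi)


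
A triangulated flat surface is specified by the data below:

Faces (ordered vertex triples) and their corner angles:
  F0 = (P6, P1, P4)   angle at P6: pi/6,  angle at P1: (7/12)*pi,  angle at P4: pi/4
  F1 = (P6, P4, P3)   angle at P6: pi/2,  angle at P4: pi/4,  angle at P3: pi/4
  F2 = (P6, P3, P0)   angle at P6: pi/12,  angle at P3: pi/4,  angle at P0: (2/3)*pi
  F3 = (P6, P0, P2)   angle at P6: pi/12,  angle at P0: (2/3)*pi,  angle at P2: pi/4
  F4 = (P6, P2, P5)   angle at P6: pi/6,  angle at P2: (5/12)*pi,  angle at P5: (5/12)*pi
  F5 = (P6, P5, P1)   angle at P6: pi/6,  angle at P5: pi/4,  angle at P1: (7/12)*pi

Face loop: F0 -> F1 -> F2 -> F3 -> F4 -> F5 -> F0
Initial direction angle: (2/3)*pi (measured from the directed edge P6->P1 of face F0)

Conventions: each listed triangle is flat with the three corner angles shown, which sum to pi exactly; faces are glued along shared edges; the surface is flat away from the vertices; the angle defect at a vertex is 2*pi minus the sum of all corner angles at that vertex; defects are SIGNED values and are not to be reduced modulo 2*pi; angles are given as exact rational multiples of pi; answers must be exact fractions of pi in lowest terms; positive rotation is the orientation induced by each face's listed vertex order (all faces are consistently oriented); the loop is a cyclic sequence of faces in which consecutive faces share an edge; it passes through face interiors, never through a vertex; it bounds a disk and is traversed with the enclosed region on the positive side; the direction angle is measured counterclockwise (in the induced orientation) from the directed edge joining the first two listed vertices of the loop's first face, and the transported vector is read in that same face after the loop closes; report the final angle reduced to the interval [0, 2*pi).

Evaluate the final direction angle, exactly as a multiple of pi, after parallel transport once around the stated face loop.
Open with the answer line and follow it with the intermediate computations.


Answer: final direction angle = (3/2)*pi

enclosed vertex P6: corner angles sum to (7/6)*pi, defect = 2*pi - (7/6)*pi = (5/6)*pi
the rotation equals the total enclosed defect, so the final angle is initial + defects (mod 2*pi)
final angle = (2/3)*pi + (5/6)*pi = (3/2)*pi (mod 2*pi)


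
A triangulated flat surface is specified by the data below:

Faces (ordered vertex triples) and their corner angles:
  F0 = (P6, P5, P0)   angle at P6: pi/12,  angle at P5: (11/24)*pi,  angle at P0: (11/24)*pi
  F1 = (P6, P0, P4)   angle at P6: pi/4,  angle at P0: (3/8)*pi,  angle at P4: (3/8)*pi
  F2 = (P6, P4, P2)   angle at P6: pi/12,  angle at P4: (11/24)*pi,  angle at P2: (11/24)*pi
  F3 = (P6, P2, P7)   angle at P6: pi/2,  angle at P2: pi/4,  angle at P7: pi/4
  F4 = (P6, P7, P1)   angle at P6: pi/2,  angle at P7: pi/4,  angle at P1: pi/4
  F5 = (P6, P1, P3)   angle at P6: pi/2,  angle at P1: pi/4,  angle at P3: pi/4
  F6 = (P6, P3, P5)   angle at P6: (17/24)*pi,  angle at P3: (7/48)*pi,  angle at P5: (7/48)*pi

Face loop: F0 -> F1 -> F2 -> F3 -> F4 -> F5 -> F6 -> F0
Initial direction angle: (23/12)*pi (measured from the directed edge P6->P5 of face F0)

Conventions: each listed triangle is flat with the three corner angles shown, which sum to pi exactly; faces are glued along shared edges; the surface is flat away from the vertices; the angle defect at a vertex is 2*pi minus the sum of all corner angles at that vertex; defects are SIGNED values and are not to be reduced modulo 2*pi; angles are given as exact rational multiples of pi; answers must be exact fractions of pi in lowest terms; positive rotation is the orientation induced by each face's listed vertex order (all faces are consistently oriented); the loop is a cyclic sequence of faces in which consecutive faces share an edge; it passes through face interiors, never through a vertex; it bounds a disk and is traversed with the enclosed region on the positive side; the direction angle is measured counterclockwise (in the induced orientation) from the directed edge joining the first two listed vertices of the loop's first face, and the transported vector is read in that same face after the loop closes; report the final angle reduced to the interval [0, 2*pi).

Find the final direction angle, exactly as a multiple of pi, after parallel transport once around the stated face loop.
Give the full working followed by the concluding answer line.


enclosed vertex P6: corner angles sum to (21/8)*pi, defect = 2*pi - (21/8)*pi = (-5/8)*pi
holonomy = initial angle + sum of enclosed defects (mod 2*pi), positive in the induced orientation
final angle = (23/12)*pi - (5/8)*pi = (31/24)*pi (mod 2*pi)

Answer: final direction angle = (31/24)*pi


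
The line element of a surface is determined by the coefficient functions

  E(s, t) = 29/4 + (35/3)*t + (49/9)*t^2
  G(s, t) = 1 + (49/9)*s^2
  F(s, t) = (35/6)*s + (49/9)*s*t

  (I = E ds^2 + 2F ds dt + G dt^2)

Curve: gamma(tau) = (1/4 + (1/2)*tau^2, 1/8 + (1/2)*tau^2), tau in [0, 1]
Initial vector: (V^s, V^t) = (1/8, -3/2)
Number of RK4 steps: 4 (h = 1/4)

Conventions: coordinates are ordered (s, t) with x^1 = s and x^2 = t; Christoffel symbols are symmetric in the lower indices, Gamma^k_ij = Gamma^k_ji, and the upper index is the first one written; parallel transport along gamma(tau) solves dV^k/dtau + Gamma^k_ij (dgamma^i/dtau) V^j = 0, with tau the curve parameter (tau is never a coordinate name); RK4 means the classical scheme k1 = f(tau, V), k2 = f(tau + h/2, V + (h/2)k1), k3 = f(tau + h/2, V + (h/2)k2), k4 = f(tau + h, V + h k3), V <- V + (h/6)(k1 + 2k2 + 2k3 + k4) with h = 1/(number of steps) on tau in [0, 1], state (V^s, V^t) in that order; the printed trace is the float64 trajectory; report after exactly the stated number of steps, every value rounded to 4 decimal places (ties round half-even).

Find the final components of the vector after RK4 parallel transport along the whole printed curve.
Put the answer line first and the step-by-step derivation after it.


Answer: V^s = 0.4571, V^t = -1.3926

gamma'(tau) = (tau, tau); f(tau, V)^k = -Gamma^k_ij(gamma(tau)) gamma'^i(tau) V^j; h = 1/4; intermediate values shown to 6 dp
curve data and Christoffel symbols at the stage parameters:
  tau = 0.000000: gamma = (0.250000, 0.125000), gamma' = (0.000000, 0.000000); Gamma_sss = 0.000000, Gamma_sst = 0.713172, Gamma_stt = 0.000000, Gamma_tss = 0.000000, Gamma_tst = 0.149021, Gamma_ttt = 0.000000
  tau = 0.125000: gamma = (0.257812, 0.132812), gamma' = (0.125000, 0.125000); Gamma_sss = 0.000000, Gamma_sst = 0.708237, Gamma_stt = 0.000000, Gamma_tss = 0.000000, Gamma_tst = 0.151624, Gamma_ttt = 0.000000
  tau = 0.250000: gamma = (0.281250, 0.156250), gamma' = (0.250000, 0.250000); Gamma_sss = 0.000000, Gamma_sst = 0.693616, Gamma_stt = 0.000000, Gamma_tss = 0.000000, Gamma_tst = 0.158901, Gamma_ttt = 0.000000
  tau = 0.375000: gamma = (0.320312, 0.195312), gamma' = (0.375000, 0.375000); Gamma_sss = 0.000000, Gamma_sst = 0.669912, Gamma_stt = 0.000000, Gamma_tss = 0.000000, Gamma_tst = 0.169396, Gamma_ttt = 0.000000
  tau = 0.500000: gamma = (0.375000, 0.250000), gamma' = (0.500000, 0.500000); Gamma_sss = 0.000000, Gamma_sst = 0.638226, Gamma_stt = 0.000000, Gamma_tss = 0.000000, Gamma_tst = 0.181118, Gamma_ttt = 0.000000
  tau = 0.625000: gamma = (0.445312, 0.320312), gamma' = (0.625000, 0.625000); Gamma_sss = 0.000000, Gamma_sst = 0.600168, Gamma_stt = 0.000000, Gamma_tss = 0.000000, Gamma_tst = 0.192034, Gamma_ttt = 0.000000
  tau = 0.750000: gamma = (0.531250, 0.406250), gamma' = (0.750000, 0.750000); Gamma_sss = 0.000000, Gamma_sst = 0.557734, Gamma_stt = 0.000000, Gamma_tss = 0.000000, Gamma_tst = 0.200515, Gamma_ttt = 0.000000
  tau = 0.875000: gamma = (0.632812, 0.507812), gamma' = (0.875000, 0.875000); Gamma_sss = 0.000000, Gamma_sst = 0.513053, Gamma_stt = 0.000000, Gamma_tss = 0.000000, Gamma_tst = 0.205584, Gamma_ttt = 0.000000
  tau = 1.000000: gamma = (0.750000, 0.625000), gamma' = (1.000000, 1.000000); Gamma_sss = 0.000000, Gamma_sst = 0.468104, Gamma_stt = 0.000000, Gamma_tss = 0.000000, Gamma_tst = 0.206951, Gamma_ttt = 0.000000
step 0: V^s = 0.1250, V^t = -1.5000
step 1: k1 = (0.000000, 0.000000), k2 = (0.121728, 0.026060), k3 = (0.120093, 0.025710), k4 = (0.232110, 0.053174); V <- V + (h/6)(k1 + 2k2 + 2k3 + k4): V^s = 0.1548, V^t = -1.4935
step 2: k1 = (0.232127, 0.053178), k2 = (0.327332, 0.082770), k3 = (0.323413, 0.081779), k4 = (0.394854, 0.112053); V <- V + (h/6)(k1 + 2k2 + 2k3 + k4): V^s = 0.2352, V^t = -1.4729
step 3: k1 = (0.394965, 0.112085), k2 = (0.440492, 0.140943), k3 = (0.437004, 0.139827), k4 = (0.457407, 0.164445); V <- V + (h/6)(k1 + 2k2 + 2k3 + k4): V^s = 0.3438, V^t = -1.4380
step 4: k1 = (0.457678, 0.164543), k2 = (0.456265, 0.182829), k3 = (0.455318, 0.182449), k4 = (0.437535, 0.193436); V <- V + (h/6)(k1 + 2k2 + 2k3 + k4): V^s = 0.4571, V^t = -1.3926


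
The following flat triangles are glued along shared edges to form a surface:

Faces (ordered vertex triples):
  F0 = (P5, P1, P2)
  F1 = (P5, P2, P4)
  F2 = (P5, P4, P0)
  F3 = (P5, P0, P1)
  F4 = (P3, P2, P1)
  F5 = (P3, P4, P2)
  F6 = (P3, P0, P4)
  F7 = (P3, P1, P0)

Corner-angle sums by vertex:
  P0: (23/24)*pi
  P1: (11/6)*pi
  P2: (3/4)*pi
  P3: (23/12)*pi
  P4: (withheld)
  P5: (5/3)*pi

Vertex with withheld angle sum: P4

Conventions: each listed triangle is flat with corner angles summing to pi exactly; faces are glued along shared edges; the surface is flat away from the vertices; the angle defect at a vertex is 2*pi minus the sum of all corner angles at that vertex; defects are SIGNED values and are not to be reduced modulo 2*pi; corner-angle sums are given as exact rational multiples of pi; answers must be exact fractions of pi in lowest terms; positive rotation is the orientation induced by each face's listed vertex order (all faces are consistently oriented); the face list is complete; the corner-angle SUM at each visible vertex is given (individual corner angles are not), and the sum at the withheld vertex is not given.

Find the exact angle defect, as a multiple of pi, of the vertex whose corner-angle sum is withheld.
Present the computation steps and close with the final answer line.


V = 6, E = 12, F = 8; chi = V - E + F = 2
Gauss-Bonnet: total defect = 2*pi*chi = 4*pi; visible defects sum to (23/8)*pi

Answer: defect(P4) = (9/8)*pi


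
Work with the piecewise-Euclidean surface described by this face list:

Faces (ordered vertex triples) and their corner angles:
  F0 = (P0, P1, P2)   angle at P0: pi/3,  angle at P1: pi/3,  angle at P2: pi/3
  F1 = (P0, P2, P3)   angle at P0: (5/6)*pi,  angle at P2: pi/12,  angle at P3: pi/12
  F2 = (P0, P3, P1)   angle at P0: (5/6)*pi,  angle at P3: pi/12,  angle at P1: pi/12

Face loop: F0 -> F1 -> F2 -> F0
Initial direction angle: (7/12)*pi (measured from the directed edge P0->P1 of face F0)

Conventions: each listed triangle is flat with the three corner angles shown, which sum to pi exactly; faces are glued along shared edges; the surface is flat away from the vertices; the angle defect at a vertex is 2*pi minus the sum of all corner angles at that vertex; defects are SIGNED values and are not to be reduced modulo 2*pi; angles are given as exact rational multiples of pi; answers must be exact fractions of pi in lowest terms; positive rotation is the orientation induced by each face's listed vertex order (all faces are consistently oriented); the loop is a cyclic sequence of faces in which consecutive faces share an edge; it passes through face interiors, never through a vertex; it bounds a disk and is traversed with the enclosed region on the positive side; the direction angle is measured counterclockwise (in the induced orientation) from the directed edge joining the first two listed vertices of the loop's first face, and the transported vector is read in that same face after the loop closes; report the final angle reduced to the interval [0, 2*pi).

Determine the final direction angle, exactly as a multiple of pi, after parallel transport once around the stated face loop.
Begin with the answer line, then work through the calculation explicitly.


Answer: final direction angle = (7/12)*pi

enclosed vertex P0: corner angles sum to 2*pi, defect = 2*pi - 2*pi = 0
the rotation equals the total enclosed defect, so the final angle is initial + defects (mod 2*pi)
final angle = (7/12)*pi + 0 = (7/12)*pi (mod 2*pi)


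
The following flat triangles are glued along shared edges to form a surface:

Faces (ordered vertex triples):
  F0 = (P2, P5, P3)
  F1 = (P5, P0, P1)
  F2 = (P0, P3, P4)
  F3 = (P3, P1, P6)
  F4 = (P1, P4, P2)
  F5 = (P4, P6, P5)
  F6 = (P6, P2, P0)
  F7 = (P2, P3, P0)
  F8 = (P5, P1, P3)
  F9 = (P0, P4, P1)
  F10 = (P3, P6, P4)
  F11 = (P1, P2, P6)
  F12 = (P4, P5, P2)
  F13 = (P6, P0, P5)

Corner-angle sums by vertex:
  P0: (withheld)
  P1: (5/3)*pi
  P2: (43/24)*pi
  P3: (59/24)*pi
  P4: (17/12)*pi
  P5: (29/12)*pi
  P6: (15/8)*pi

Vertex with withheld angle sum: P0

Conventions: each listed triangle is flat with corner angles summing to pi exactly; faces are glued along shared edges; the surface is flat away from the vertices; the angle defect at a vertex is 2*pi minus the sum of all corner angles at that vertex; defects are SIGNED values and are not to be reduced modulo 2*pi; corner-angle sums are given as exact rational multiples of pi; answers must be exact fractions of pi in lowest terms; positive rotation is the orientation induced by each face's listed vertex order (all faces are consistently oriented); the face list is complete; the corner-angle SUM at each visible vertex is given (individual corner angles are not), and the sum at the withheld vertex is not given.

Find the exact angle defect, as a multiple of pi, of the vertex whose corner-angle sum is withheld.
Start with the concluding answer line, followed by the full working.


Answer: defect(P0) = (-3/8)*pi

V = 7, E = 21, F = 14; chi = V - E + F = 0
Gauss-Bonnet: total defect = 2*pi*chi = 0; visible defects sum to (3/8)*pi


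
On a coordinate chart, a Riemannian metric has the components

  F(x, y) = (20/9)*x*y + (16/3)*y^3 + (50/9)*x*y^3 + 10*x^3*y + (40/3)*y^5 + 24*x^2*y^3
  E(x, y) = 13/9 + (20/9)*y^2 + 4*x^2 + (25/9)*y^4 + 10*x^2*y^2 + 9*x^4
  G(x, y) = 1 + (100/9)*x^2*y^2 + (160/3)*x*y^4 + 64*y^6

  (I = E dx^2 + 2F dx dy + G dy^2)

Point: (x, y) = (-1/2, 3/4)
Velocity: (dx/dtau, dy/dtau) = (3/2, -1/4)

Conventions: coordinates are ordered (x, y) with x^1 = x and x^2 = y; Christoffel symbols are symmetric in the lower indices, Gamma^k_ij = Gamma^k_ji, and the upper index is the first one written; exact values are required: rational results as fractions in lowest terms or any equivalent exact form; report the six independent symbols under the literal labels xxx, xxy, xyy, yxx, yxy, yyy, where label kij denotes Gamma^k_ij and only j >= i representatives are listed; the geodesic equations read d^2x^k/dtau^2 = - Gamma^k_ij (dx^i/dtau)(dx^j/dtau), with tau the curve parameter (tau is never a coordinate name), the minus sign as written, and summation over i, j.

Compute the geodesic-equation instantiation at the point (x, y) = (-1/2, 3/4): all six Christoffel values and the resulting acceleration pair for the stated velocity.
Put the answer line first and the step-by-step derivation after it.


Answer: Gamma_xxx = -16272/25477, Gamma_xxy = 13560/25477, Gamma_xyy = 64184/25477, Gamma_yxx = -14688/25477, Gamma_yxy = 12240/25477, Gamma_yyy = 57936/25477; accelerations (d^2x/dtau^2, d^2y/dtau^2) = (85541/50954, 38607/25477)

E = 15073/2304, F = 1921/384, G = 353/64 at the point
E_x = -113/8, E_y = 565/48, F_x = -47/96, F_y = 9553/288, G_x = 85/8, G_y = 1207/24
EG - F^2 = 25477/2304;  g^inv = (2304/25477) * [[353/64, -1921/384], [-1921/384, 15073/2304]]
first-kind symbols [ij,l] = (1/2)(d_i g_jl + d_j g_il - d_l g_ij): [xx,x] = E_x/2 = -113/16, [xx,y] = F_x - E_y/2 = -51/8, [xy,x] = E_y/2 = 565/96, [xy,y] = G_x/2 = 85/16, [yy,x] = F_y - G_x/2 = 8023/288, [yy,y] = G_y/2 = 1207/48
Gamma^x_ij = (G*[ij,x] - F*[ij,y])/(EG - F^2), Gamma^y_ij = (E*[ij,y] - F*[ij,x])/(EG - F^2)
Gamma_xxx = -16272/25477, Gamma_xxy = 13560/25477, Gamma_xyy = 64184/25477, Gamma_yxx = -14688/25477, Gamma_yxy = 12240/25477, Gamma_yyy = 57936/25477
d^2x/dtau^2 = -(Gamma_xxx*(3/2)^2 + 2*Gamma_xxy*(3/2)*(-1/4) + Gamma_xyy*(-1/4)^2) = 85541/50954
d^2y/dtau^2 = -(Gamma_yxx*(3/2)^2 + 2*Gamma_yxy*(3/2)*(-1/4) + Gamma_yyy*(-1/4)^2) = 38607/25477


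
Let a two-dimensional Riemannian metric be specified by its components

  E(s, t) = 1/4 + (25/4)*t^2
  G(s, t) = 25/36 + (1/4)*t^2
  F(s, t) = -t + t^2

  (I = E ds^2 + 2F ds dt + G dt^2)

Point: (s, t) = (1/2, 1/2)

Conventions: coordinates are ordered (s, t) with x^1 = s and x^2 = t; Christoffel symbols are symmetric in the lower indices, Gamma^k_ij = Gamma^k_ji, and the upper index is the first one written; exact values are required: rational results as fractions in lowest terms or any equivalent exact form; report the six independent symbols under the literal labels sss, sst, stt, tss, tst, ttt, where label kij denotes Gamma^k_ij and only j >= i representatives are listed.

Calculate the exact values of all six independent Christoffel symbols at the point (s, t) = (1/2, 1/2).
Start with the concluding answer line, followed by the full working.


Answer: Gamma_sss = -1800/3017, Gamma_sst = 5450/3017, Gamma_stt = 72/3017, Gamma_tss = -13050/3017, Gamma_tst = 1800/3017, Gamma_ttt = 522/3017

E = 29/16, F = -1/4, G = 109/144 at the point
E_s = 0, E_t = 25/4, F_s = 0, F_t = 0, G_s = 0, G_t = 1/4
EG - F^2 = 3017/2304;  g^inv = (2304/3017) * [[109/144, 1/4], [1/4, 29/16]]
first-kind symbols [ij,l] = (1/2)(d_i g_jl + d_j g_il - d_l g_ij): [ss,s] = E_s/2 = 0, [ss,t] = F_s - E_t/2 = -25/8, [st,s] = E_t/2 = 25/8, [st,t] = G_s/2 = 0, [tt,s] = F_t - G_s/2 = 0, [tt,t] = G_t/2 = 1/8
Gamma^s_ij = (G*[ij,s] - F*[ij,t])/(EG - F^2), Gamma^t_ij = (E*[ij,t] - F*[ij,s])/(EG - F^2)


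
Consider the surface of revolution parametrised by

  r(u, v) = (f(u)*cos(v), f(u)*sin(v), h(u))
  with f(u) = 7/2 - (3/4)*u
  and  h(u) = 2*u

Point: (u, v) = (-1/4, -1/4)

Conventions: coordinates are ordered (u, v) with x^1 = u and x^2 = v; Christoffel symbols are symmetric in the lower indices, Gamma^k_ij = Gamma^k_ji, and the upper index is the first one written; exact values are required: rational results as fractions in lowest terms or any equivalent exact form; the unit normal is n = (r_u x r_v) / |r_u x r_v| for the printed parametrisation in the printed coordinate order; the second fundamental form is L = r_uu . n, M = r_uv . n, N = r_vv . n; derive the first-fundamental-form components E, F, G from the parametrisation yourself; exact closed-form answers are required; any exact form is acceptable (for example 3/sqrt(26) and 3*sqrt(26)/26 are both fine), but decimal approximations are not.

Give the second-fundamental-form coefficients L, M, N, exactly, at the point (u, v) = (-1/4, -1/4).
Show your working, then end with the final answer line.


f = 59/16, f' = -3/4, f'' = 0, h' = 2, h'' = 0
E = 73/16, F = 0, G = 3481/256; answer radicand W^2 = 73/16
unnormalised second-form numerators: l = 0, m = 0, n = 59/8; L = l/sqrt(73/16), and similarly M = m/sqrt(W^2), N = n/sqrt(W^2)

Answer: L = 0, M = 0, N = 59*sqrt(73)/146


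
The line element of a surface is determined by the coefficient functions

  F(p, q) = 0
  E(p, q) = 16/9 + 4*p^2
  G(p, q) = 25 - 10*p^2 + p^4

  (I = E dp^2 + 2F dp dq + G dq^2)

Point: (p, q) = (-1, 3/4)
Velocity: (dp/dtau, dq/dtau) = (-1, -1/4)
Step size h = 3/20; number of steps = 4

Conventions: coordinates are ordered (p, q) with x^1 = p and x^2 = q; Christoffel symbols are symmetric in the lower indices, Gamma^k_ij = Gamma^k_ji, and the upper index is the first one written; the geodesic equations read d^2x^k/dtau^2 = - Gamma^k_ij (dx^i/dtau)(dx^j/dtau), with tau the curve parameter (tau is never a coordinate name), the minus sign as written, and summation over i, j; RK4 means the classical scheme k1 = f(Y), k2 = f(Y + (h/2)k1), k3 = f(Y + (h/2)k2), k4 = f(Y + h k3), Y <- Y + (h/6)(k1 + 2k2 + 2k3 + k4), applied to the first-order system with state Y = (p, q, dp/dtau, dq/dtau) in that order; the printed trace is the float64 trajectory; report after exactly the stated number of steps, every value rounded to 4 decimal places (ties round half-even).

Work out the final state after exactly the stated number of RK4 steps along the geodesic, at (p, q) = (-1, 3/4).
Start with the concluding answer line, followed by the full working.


Answer: p = -1.4900, q = 0.5340, dp/dtau = -0.6646, dq/dtau = -0.5176

f(Y) = (dp/dtau, dq/dtau, -Gamma^p_ij Y'^i Y'^j, -Gamma^q_ij Y'^i Y'^j) with the Gammas evaluated at the stage position; h = 0.150000; intermediate values shown to 6 dp
step 0: p = -1.0000, q = 0.7500, dp/dtau = -1.0000, dq/dtau = -0.2500
step 1:
  k1: at (p, q) = (-1.000000, 0.750000), (dp/dtau, dq/dtau) = (-1.000000, -0.250000); Gamma_ppp = -0.692308, Gamma_ppq = 0.000000, Gamma_pqq = -1.384615, Gamma_qpp = 0.000000, Gamma_qpq = 0.500000, Gamma_qqq = 0.000000; k1 = (-1.000000, -0.250000, 0.778846, -0.250000)
  k2: at (p, q) = (-1.075000, 0.731250), (dp/dtau, dq/dtau) = (-0.941587, -0.268750); Gamma_ppp = -0.671846, Gamma_ppq = 0.000000, Gamma_pqq = -1.291414, Gamma_qpp = 0.000000, Gamma_qpq = 0.559259, Gamma_qqq = 0.000000; k2 = (-0.941587, -0.268750, 0.688923, -0.283042)
  k3: at (p, q) = (-1.070619, 0.729844), (dp/dtau, dq/dtau) = (-0.948331, -0.271228); Gamma_ppp = -0.673062, Gamma_ppq = 0.000000, Gamma_pqq = -1.296915, Gamma_qpp = 0.000000, Gamma_qpq = 0.555621, Gamma_qqq = 0.000000; k3 = (-0.948331, -0.271228, 0.700713, -0.285827)
  k4: at (p, q) = (-1.142250, 0.709316), (dp/dtau, dq/dtau) = (-0.894893, -0.292874); Gamma_ppp = -0.653021, Gamma_ppq = 0.000000, Gamma_pqq = -1.206542, Gamma_qpp = 0.000000, Gamma_qpq = 0.618223, Gamma_qqq = 0.000000; k4 = (-0.894893, -0.292874, 0.626452, -0.324061)
  Y <- Y + (h/6)(k1 + 2k2 + 2k3 + k4): p = -1.1419, q = 0.7094, dp/dtau = -0.8954, dq/dtau = -0.2928
step 2:
  k1: at (p, q) = (-1.141868, 0.709429), (dp/dtau, dq/dtau) = (-0.895386, -0.292795); Gamma_ppp = -0.653128, Gamma_ppq = 0.000000, Gamma_pqq = -1.207025, Gamma_qpp = 0.000000, Gamma_qpq = 0.617871, Gamma_qqq = 0.000000; k1 = (-0.895386, -0.292795, 0.627100, -0.323968)
  k2: at (p, q) = (-1.209022, 0.687470), (dp/dtau, dq/dtau) = (-0.848353, -0.317093); Gamma_ppp = -0.634265, Gamma_ppq = 0.000000, Gamma_pqq = -1.122099, Gamma_qpp = 0.000000, Gamma_qpq = 0.683398, Gamma_qqq = 0.000000; k2 = (-0.848353, -0.317093, 0.569307, -0.367677)
  k3: at (p, q) = (-1.205495, 0.685647), (dp/dtau, dq/dtau) = (-0.852688, -0.320371); Gamma_ppp = -0.635253, Gamma_ppq = 0.000000, Gamma_pqq = -1.126551, Gamma_qpp = 0.000000, Gamma_qpq = 0.679768, Gamma_qqq = 0.000000; k3 = (-0.852688, -0.320371, 0.577504, -0.371393)
  k4: at (p, q) = (-1.269771, 0.661374), (dp/dtau, dq/dtau) = (-0.808760, -0.348504); Gamma_ppp = -0.617364, Gamma_ppq = 0.000000, Gamma_pqq = -1.045716, Gamma_qpp = 0.000000, Gamma_qpq = 0.749641, Gamma_qqq = 0.000000; k4 = (-0.808760, -0.348504, 0.530821, -0.422582)
  Y <- Y + (h/6)(k1 + 2k2 + 2k3 + k4): p = -1.2695, q = 0.6615, dp/dtau = -0.8091, dq/dtau = -0.3484
step 3:
  k1: at (p, q) = (-1.269524, 0.661524), (dp/dtau, dq/dtau) = (-0.809097, -0.348412); Gamma_ppp = -0.617432, Gamma_ppq = 0.000000, Gamma_pqq = -1.046025, Gamma_qpp = 0.000000, Gamma_qpq = 0.749355, Gamma_qqq = 0.000000; k1 = (-0.809097, -0.348412, 0.531173, -0.422486)
  k2: at (p, q) = (-1.330206, 0.635393), (dp/dtau, dq/dtau) = (-0.769259, -0.380099); Gamma_ppp = -0.600845, Gamma_ppq = 0.000000, Gamma_pqq = -0.970530, Gamma_qpp = 0.000000, Gamma_qpq = 0.823516, Gamma_qqq = 0.000000; k2 = (-0.769259, -0.380099, 0.495773, -0.481583)
  k3: at (p, q) = (-1.327218, 0.633016), (dp/dtau, dq/dtau) = (-0.771914, -0.384531); Gamma_ppp = -0.601653, Gamma_ppq = 0.000000, Gamma_pqq = -0.974224, Gamma_qpp = 0.000000, Gamma_qpq = 0.819652, Gamma_qqq = 0.000000; k3 = (-0.771914, -0.384531, 0.502549, -0.486586)
  k4: at (p, q) = (-1.385311, 0.603844), (dp/dtau, dq/dtau) = (-0.733715, -0.421400); Gamma_ppp = -0.586119, Gamma_ppq = 0.000000, Gamma_pqq = -0.902891, Gamma_qpp = 0.000000, Gamma_qpq = 0.899286, Gamma_qqq = 0.000000; k4 = (-0.733715, -0.421400, 0.475864, -0.556096)
  Y <- Y + (h/6)(k1 + 2k2 + 2k3 + k4): p = -1.3852, q = 0.6040, dp/dtau = -0.7340, dq/dtau = -0.4213
step 4:
  k1: at (p, q) = (-1.385153, 0.604047), (dp/dtau, dq/dtau) = (-0.734005, -0.421285); Gamma_ppp = -0.586161, Gamma_ppq = 0.000000, Gamma_pqq = -0.903084, Gamma_qpp = 0.000000, Gamma_qpq = 0.899055, Gamma_qqq = 0.000000; k1 = (-0.734005, -0.421285, 0.476083, -0.556022)
  k2: at (p, q) = (-1.440203, 0.572450), (dp/dtau, dq/dtau) = (-0.698299, -0.462987); Gamma_ppp = -0.571820, Gamma_ppq = 0.000000, Gamma_pqq = -0.836520, Gamma_qpp = 0.000000, Gamma_qpq = 0.984480, Gamma_qqq = 0.000000; k2 = (-0.698299, -0.462987, 0.458146, -0.636571)
  k3: at (p, q) = (-1.437525, 0.569323), (dp/dtau, dq/dtau) = (-0.699644, -0.469028); Gamma_ppp = -0.572509, Gamma_ppq = 0.000000, Gamma_pqq = -0.839733, Gamma_qpp = 0.000000, Gamma_qpq = 0.980068, Gamma_qqq = 0.000000; k3 = (-0.699644, -0.469028, 0.464975, -0.643224)
  k4: at (p, q) = (-1.490100, 0.533693), (dp/dtau, dq/dtau) = (-0.664259, -0.517769); Gamma_ppp = -0.559170, Gamma_ppq = 0.000000, Gamma_pqq = -0.777136, Gamma_qpp = 0.000000, Gamma_qpq = 1.072167, Gamma_qqq = 0.000000; k4 = (-0.664259, -0.517769, 0.455066, -0.737506)
  Y <- Y + (h/6)(k1 + 2k2 + 2k3 + k4): p = -1.4900, q = 0.5340, dp/dtau = -0.6646, dq/dtau = -0.5176


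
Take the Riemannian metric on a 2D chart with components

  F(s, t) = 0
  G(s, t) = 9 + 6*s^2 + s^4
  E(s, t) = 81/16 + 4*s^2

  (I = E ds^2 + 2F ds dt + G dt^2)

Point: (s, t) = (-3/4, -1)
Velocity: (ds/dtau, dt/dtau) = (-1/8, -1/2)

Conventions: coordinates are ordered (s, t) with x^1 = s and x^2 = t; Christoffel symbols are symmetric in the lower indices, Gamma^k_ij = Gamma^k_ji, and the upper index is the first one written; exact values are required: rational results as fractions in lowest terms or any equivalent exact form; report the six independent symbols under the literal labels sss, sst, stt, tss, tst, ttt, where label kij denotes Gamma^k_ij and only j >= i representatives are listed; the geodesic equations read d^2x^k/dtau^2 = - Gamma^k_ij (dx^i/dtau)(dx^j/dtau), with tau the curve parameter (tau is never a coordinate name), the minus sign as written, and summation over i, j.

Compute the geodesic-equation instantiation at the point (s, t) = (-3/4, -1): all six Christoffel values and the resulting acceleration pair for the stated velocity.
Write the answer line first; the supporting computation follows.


Answer: Gamma_sss = -16/39, Gamma_sst = 0, Gamma_stt = 19/26, Gamma_tss = 0, Gamma_tst = -8/19, Gamma_ttt = 0; accelerations (d^2s/dtau^2, d^2t/dtau^2) = (-55/312, 1/19)

E = 117/16, F = 0, G = 3249/256 at the point
E_s = -6, E_t = 0, F_s = 0, F_t = 0, G_s = -171/16, G_t = 0
EG - F^2 = 380133/4096;  g^inv = (4096/380133) * [[3249/256, 0], [0, 117/16]]
first-kind symbols [ij,l] = (1/2)(d_i g_jl + d_j g_il - d_l g_ij): [ss,s] = E_s/2 = -3, [ss,t] = F_s - E_t/2 = 0, [st,s] = E_t/2 = 0, [st,t] = G_s/2 = -171/32, [tt,s] = F_t - G_s/2 = 171/32, [tt,t] = G_t/2 = 0
Gamma^s_ij = (G*[ij,s] - F*[ij,t])/(EG - F^2), Gamma^t_ij = (E*[ij,t] - F*[ij,s])/(EG - F^2)
Gamma_sss = -16/39, Gamma_sst = 0, Gamma_stt = 19/26, Gamma_tss = 0, Gamma_tst = -8/19, Gamma_ttt = 0
d^2s/dtau^2 = -(Gamma_sss*(-1/8)^2 + 2*Gamma_sst*(-1/8)*(-1/2) + Gamma_stt*(-1/2)^2) = -55/312
d^2t/dtau^2 = -(Gamma_tss*(-1/8)^2 + 2*Gamma_tst*(-1/8)*(-1/2) + Gamma_ttt*(-1/2)^2) = 1/19


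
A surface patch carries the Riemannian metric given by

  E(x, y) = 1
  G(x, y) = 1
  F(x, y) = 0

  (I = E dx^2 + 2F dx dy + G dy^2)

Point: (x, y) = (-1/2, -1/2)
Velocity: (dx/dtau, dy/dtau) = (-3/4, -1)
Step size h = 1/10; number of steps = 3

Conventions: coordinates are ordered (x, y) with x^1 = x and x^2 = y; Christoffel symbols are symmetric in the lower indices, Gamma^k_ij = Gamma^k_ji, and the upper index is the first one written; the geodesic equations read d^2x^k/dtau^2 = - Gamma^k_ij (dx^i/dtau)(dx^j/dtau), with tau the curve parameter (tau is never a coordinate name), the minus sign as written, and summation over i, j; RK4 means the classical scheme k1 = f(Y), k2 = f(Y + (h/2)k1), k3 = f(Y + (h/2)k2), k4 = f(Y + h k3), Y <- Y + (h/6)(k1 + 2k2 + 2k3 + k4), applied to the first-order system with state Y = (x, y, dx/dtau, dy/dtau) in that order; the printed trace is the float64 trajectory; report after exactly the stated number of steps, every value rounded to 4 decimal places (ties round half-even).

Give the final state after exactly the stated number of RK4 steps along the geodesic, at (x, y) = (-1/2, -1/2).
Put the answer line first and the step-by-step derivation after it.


Answer: x = -0.7250, y = -0.8000, dx/dtau = -0.7500, dy/dtau = -1.0000

f(Y) = (dx/dtau, dy/dtau, -Gamma^x_ij Y'^i Y'^j, -Gamma^y_ij Y'^i Y'^j) with the Gammas evaluated at the stage position; h = 0.100000; intermediate values shown to 6 dp
step 0: x = -0.5000, y = -0.5000, dx/dtau = -0.7500, dy/dtau = -1.0000
step 1:
  k1: at (x, y) = (-0.500000, -0.500000), (dx/dtau, dy/dtau) = (-0.750000, -1.000000); Gamma_xxx = 0.000000, Gamma_xxy = 0.000000, Gamma_xyy = 0.000000, Gamma_yxx = 0.000000, Gamma_yxy = 0.000000, Gamma_yyy = 0.000000; k1 = (-0.750000, -1.000000, 0.000000, 0.000000)
  k2: at (x, y) = (-0.537500, -0.550000), (dx/dtau, dy/dtau) = (-0.750000, -1.000000); Gamma_xxx = 0.000000, Gamma_xxy = 0.000000, Gamma_xyy = 0.000000, Gamma_yxx = 0.000000, Gamma_yxy = 0.000000, Gamma_yyy = 0.000000; k2 = (-0.750000, -1.000000, 0.000000, 0.000000)
  k3: at (x, y) = (-0.537500, -0.550000), (dx/dtau, dy/dtau) = (-0.750000, -1.000000); Gamma_xxx = 0.000000, Gamma_xxy = 0.000000, Gamma_xyy = 0.000000, Gamma_yxx = 0.000000, Gamma_yxy = 0.000000, Gamma_yyy = 0.000000; k3 = (-0.750000, -1.000000, 0.000000, 0.000000)
  k4: at (x, y) = (-0.575000, -0.600000), (dx/dtau, dy/dtau) = (-0.750000, -1.000000); Gamma_xxx = 0.000000, Gamma_xxy = 0.000000, Gamma_xyy = 0.000000, Gamma_yxx = 0.000000, Gamma_yxy = 0.000000, Gamma_yyy = 0.000000; k4 = (-0.750000, -1.000000, 0.000000, 0.000000)
  Y <- Y + (h/6)(k1 + 2k2 + 2k3 + k4): x = -0.5750, y = -0.6000, dx/dtau = -0.7500, dy/dtau = -1.0000
step 2:
  k1: at (x, y) = (-0.575000, -0.600000), (dx/dtau, dy/dtau) = (-0.750000, -1.000000); Gamma_xxx = 0.000000, Gamma_xxy = 0.000000, Gamma_xyy = 0.000000, Gamma_yxx = 0.000000, Gamma_yxy = 0.000000, Gamma_yyy = 0.000000; k1 = (-0.750000, -1.000000, 0.000000, 0.000000)
  k2: at (x, y) = (-0.612500, -0.650000), (dx/dtau, dy/dtau) = (-0.750000, -1.000000); Gamma_xxx = 0.000000, Gamma_xxy = 0.000000, Gamma_xyy = 0.000000, Gamma_yxx = 0.000000, Gamma_yxy = 0.000000, Gamma_yyy = 0.000000; k2 = (-0.750000, -1.000000, 0.000000, 0.000000)
  k3: at (x, y) = (-0.612500, -0.650000), (dx/dtau, dy/dtau) = (-0.750000, -1.000000); Gamma_xxx = 0.000000, Gamma_xxy = 0.000000, Gamma_xyy = 0.000000, Gamma_yxx = 0.000000, Gamma_yxy = 0.000000, Gamma_yyy = 0.000000; k3 = (-0.750000, -1.000000, 0.000000, 0.000000)
  k4: at (x, y) = (-0.650000, -0.700000), (dx/dtau, dy/dtau) = (-0.750000, -1.000000); Gamma_xxx = 0.000000, Gamma_xxy = 0.000000, Gamma_xyy = 0.000000, Gamma_yxx = 0.000000, Gamma_yxy = 0.000000, Gamma_yyy = 0.000000; k4 = (-0.750000, -1.000000, 0.000000, 0.000000)
  Y <- Y + (h/6)(k1 + 2k2 + 2k3 + k4): x = -0.6500, y = -0.7000, dx/dtau = -0.7500, dy/dtau = -1.0000
step 3:
  k1: at (x, y) = (-0.650000, -0.700000), (dx/dtau, dy/dtau) = (-0.750000, -1.000000); Gamma_xxx = 0.000000, Gamma_xxy = 0.000000, Gamma_xyy = 0.000000, Gamma_yxx = 0.000000, Gamma_yxy = 0.000000, Gamma_yyy = 0.000000; k1 = (-0.750000, -1.000000, 0.000000, 0.000000)
  k2: at (x, y) = (-0.687500, -0.750000), (dx/dtau, dy/dtau) = (-0.750000, -1.000000); Gamma_xxx = 0.000000, Gamma_xxy = 0.000000, Gamma_xyy = 0.000000, Gamma_yxx = 0.000000, Gamma_yxy = 0.000000, Gamma_yyy = 0.000000; k2 = (-0.750000, -1.000000, 0.000000, 0.000000)
  k3: at (x, y) = (-0.687500, -0.750000), (dx/dtau, dy/dtau) = (-0.750000, -1.000000); Gamma_xxx = 0.000000, Gamma_xxy = 0.000000, Gamma_xyy = 0.000000, Gamma_yxx = 0.000000, Gamma_yxy = 0.000000, Gamma_yyy = 0.000000; k3 = (-0.750000, -1.000000, 0.000000, 0.000000)
  k4: at (x, y) = (-0.725000, -0.800000), (dx/dtau, dy/dtau) = (-0.750000, -1.000000); Gamma_xxx = 0.000000, Gamma_xxy = 0.000000, Gamma_xyy = 0.000000, Gamma_yxx = 0.000000, Gamma_yxy = 0.000000, Gamma_yyy = 0.000000; k4 = (-0.750000, -1.000000, 0.000000, 0.000000)
  Y <- Y + (h/6)(k1 + 2k2 + 2k3 + k4): x = -0.7250, y = -0.8000, dx/dtau = -0.7500, dy/dtau = -1.0000
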